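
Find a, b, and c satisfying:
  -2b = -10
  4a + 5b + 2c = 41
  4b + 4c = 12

a = 5, b = 5, c = -2

Row-reduce the augmented matrix:
Swap R1 and R2.
R1 ← R1 / (4).
R2 ← R2 / (-2).
R1 ← R1 − 5/4·R2.
R3 ← R3 − 4·R2.
R3 ← R3 / (4).
R1 ← R1 − 1/2·R3.
Reading off the reduced rows gives a = 5, b = 5, c = -2.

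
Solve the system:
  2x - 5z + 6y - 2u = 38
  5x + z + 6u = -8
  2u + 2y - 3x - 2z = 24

Row-reduce:
R1 ← R1 / (2).
R2 ← R2 − 5·R1.
R3 ← R3 + 3·R1.
R2 ← R2 / (-15).
R1 ← R1 − 3·R2.
R3 ← R3 − 11·R2.
R3 ← R3 / (2/5).
R1 ← R1 − 1/5·R3.
R2 ← R2 + 9/10·R3.
Rank is 3 with 4 unknowns, leaving u free.

infinitely many solutions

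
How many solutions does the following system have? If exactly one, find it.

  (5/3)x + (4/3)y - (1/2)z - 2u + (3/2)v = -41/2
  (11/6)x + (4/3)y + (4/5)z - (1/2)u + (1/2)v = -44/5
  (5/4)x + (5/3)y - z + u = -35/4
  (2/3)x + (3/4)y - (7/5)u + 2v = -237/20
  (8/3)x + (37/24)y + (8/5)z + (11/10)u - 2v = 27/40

Row-reduce:
R1 ← R1 / (5/3).
R2 ← R2 − 11/6·R1.
R3 ← R3 − 5/4·R1.
R4 ← R4 − 2/3·R1.
R5 ← R5 − 8/3·R1.
R2 ← R2 / (-2/15).
R1 ← R1 − 4/5·R2.
R3 ← R3 − 2/3·R2.
R4 ← R4 − 13/60·R2.
R5 ← R5 + 71/120·R2.
R3 ← R3 / (49/8).
R1 ← R1 − 39/5·R3.
R2 ← R2 + 81/8·R3.
R4 ← R4 − 383/160·R3.
R5 ← R5 + 1149/320·R3.
R4 ← R4 / (-1675/784).
R1 ← R1 + 1227/245·R4.
R2 ← R2 − 1065/196·R4.
R3 ← R3 − 88/49·R4.
R5 ← R5 − 5025/1568·R4.
Row 5 reduces to 0 = 1/2, a contradiction. The system is inconsistent.

no solution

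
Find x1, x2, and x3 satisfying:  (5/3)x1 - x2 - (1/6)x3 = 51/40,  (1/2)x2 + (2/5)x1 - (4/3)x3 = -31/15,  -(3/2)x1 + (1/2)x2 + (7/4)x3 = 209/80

Row-reduce the augmented matrix:
R1 ← R1 / (5/3).
R2 ← R2 − 2/5·R1.
R3 ← R3 + 3/2·R1.
R2 ← R2 / (37/50).
R1 ← R1 + 3/5·R2.
R3 ← R3 + 2/5·R2.
R3 ← R3 / (100/111).
R1 ← R1 + 85/74·R3.
R2 ← R2 + 194/111·R3.
Reading off the reduced rows gives x1 = 2, x2 = 8/5, x3 = 11/4.

x1 = 2, x2 = 8/5, x3 = 11/4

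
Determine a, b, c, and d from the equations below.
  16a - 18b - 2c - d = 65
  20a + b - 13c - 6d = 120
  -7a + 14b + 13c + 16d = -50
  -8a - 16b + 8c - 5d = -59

a = 5, b = 1, c = -1, d = -1

Row-reduce the augmented matrix:
R1 ← R1 / (16).
R2 ← R2 − 20·R1.
R3 ← R3 + 7·R1.
R4 ← R4 + 8·R1.
R2 ← R2 / (47/2).
R1 ← R1 + 9/8·R2.
R3 ← R3 − 49/8·R2.
R4 ← R4 + 25·R2.
R3 ← R3 / (1397/94).
R1 ← R1 + 59/94·R3.
R2 ← R2 + 21/47·R3.
R4 ← R4 + 196/47·R3.
R4 ← R4 / (-8157/1397).
R1 ← R1 − 2345/5588·R4.
R2 ← R2 − 1693/5588·R4.
R3 ← R3 − 6317/5588·R4.
Reading off the reduced rows gives a = 5, b = 1, c = -1, d = -1.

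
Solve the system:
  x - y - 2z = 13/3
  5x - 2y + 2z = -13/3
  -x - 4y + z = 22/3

x = -1, y = -2, z = -5/3

Row-reduce the augmented matrix:
R2 ← R2 − 5·R1.
R3 ← R3 + 1·R1.
R2 ← R2 / (3).
R1 ← R1 + 1·R2.
R3 ← R3 + 5·R2.
R3 ← R3 / (19).
R1 ← R1 − 2·R3.
R2 ← R2 − 4·R3.
Reading off the reduced rows gives x = -1, y = -2, z = -5/3.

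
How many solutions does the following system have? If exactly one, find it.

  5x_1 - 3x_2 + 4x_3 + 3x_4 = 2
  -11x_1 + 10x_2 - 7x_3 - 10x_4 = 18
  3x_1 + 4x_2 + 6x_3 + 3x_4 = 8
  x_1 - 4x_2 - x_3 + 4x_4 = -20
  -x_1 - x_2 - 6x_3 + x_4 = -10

no solution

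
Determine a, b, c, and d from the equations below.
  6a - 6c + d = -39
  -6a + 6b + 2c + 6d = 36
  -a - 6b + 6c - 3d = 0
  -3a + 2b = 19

a = -3, b = 5, c = 3, d = -3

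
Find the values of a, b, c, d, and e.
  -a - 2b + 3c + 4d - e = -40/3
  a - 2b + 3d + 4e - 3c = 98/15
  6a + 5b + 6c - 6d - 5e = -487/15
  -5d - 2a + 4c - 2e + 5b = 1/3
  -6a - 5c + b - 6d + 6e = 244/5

a = -3, b = 3/5, c = -3, d = -6/5, e = 4/3

Row-reduce the augmented matrix:
R1 ← R1 / (-1).
R2 ← R2 − 1·R1.
R3 ← R3 − 6·R1.
R4 ← R4 + 2·R1.
R5 ← R5 + 6·R1.
R2 ← R2 / (-4).
R1 ← R1 − 2·R2.
R3 ← R3 + 7·R2.
R4 ← R4 − 9·R2.
R5 ← R5 − 13·R2.
R3 ← R3 / (24).
R1 ← R1 + 3·R3.
R4 ← R4 + 2·R3.
R5 ← R5 + 23·R3.
R4 ← R4 / (155/48).
R1 ← R1 − 7/32·R4.
R2 ← R2 + 7/4·R4.
R3 ← R3 − 23/96·R4.
R5 ← R5 + 167/96·R4.
R5 ← R5 / (1408/155).
R1 ← R1 − 16/155·R5.
R2 ← R2 − 337/155·R5.
R3 ← R3 + 167/155·R5.
R4 ← R4 − 259/155·R5.
Reading off the reduced rows gives a = -3, b = 3/5, c = -3, d = -6/5, e = 4/3.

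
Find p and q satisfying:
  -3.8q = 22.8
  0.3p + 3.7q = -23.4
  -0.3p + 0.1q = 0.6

Row-reduce the augmented matrix:
Swap R1 and R2.
R1 ← R1 / (3/10).
R3 ← R3 + 3/10·R1.
R2 ← R2 / (-19/5).
R1 ← R1 − 37/3·R2.
R3 ← R3 − 19/5·R2.
R3 reduces to 0 = 0, so the extra equation is consistent.
Reading off the reduced rows gives p = -4, q = -6.

p = -4, q = -6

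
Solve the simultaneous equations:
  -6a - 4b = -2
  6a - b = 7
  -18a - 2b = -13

no solution

Row-reduce:
R1 ← R1 / (-6).
R2 ← R2 − 6·R1.
R3 ← R3 + 18·R1.
R2 ← R2 / (-5).
R1 ← R1 − 2/3·R2.
R3 ← R3 − 10·R2.
Row 3 reduces to 0 = 3, a contradiction. The system is inconsistent.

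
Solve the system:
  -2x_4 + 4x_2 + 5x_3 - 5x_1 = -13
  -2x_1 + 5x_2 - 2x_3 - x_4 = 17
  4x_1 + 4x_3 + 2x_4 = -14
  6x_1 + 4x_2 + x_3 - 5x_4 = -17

x_1 = -1, x_2 = 2, x_3 = -4, x_4 = 3

Row-reduce the augmented matrix:
R1 ← R1 / (-5).
R2 ← R2 + 2·R1.
R3 ← R3 − 4·R1.
R4 ← R4 − 6·R1.
R2 ← R2 / (17/5).
R1 ← R1 + 4/5·R2.
R3 ← R3 − 16/5·R2.
R4 ← R4 − 44/5·R2.
R3 ← R3 / (200/17).
R1 ← R1 + 33/17·R3.
R2 ← R2 + 20/17·R3.
R4 ← R4 − 295/17·R3.
R4 ← R4 / (-31/4).
R1 ← R1 − 9/20·R4.
R3 ← R3 − 1/20·R4.
Reading off the reduced rows gives x_1 = -1, x_2 = 2, x_3 = -4, x_4 = 3.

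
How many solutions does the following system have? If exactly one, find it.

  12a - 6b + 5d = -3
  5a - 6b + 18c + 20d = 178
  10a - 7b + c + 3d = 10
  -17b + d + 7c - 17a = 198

Row-reduce the augmented matrix:
R1 ← R1 / (12).
R2 ← R2 − 5·R1.
R3 ← R3 − 10·R1.
R4 ← R4 + 17·R1.
R2 ← R2 / (-7/2).
R1 ← R1 + 1/2·R2.
R3 ← R3 + 2·R2.
R4 ← R4 + 51/2·R2.
R3 ← R3 / (-65/7).
R1 ← R1 + 18/7·R3.
R2 ← R2 + 36/7·R3.
R4 ← R4 + 869/7·R3.
R4 ← R4 / (5854/195).
R1 ← R1 − 66/65·R4.
R2 ← R2 − 467/390·R4.
R3 ← R3 − 479/390·R4.
Reading off the reduced rows gives a = -4, b = -5, c = 6, d = 3.

a = -4, b = -5, c = 6, d = 3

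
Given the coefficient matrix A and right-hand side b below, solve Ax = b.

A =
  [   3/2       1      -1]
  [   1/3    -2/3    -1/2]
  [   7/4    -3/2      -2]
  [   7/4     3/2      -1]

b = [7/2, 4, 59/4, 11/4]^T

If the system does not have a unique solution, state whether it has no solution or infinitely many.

no solution

Row-reduce:
R1 ← R1 / (3/2).
R2 ← R2 − 1/3·R1.
R3 ← R3 − 7/4·R1.
R4 ← R4 − 7/4·R1.
R2 ← R2 / (-8/9).
R1 ← R1 − 2/3·R2.
R3 ← R3 + 8/3·R2.
R4 ← R4 − 1/3·R2.
Swap R3 and R4.
R3 ← R3 / (1/16).
R1 ← R1 + 7/8·R3.
R2 ← R2 − 5/16·R3.
Row 4 reduces to 0 = 1, a contradiction. The system is inconsistent.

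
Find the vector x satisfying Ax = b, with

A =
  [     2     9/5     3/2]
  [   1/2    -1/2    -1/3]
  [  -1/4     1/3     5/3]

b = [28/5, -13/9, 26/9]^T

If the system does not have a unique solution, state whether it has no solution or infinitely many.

Row-reduce the augmented matrix:
R1 ← R1 / (2).
R2 ← R2 − 1/2·R1.
R3 ← R3 + 1/4·R1.
R2 ← R2 / (-19/20).
R1 ← R1 − 9/10·R2.
R3 ← R3 − 67/120·R2.
R3 ← R3 / (1967/1368).
R1 ← R1 − 3/38·R3.
R2 ← R2 − 85/114·R3.
Reading off the reduced rows gives x_1 = 0, x_2 = 2, x_3 = 4/3.

x_1 = 0, x_2 = 2, x_3 = 4/3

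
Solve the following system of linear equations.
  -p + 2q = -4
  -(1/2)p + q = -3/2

no solution

Row-reduce:
R1 ← R1 / (-1).
R2 ← R2 + 1/2·R1.
Row 2 reduces to 0 = 1/2, a contradiction. The system is inconsistent.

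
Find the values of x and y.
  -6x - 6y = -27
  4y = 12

x = 3/2, y = 3

Row-reduce the augmented matrix:
R1 ← R1 / (-6).
R2 ← R2 / (4).
R1 ← R1 − 1·R2.
Reading off the reduced rows gives x = 3/2, y = 3.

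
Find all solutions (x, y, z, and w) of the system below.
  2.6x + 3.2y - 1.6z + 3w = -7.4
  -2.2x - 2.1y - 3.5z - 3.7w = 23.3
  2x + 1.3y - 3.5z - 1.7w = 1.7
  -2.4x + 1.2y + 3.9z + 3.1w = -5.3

x = -4, y = -2, z = -4, w = 1

Row-reduce the augmented matrix:
R1 ← R1 / (13/5).
R2 ← R2 + 11/5·R1.
R3 ← R3 − 2·R1.
R4 ← R4 + 12/5·R1.
R2 ← R2 / (79/130).
R1 ← R1 − 16/13·R2.
R3 ← R3 + 151/130·R2.
R4 ← R4 − 54/13·R2.
R3 ← R3 / (-4561/395).
R1 ← R1 − 728/79·R3.
R2 ← R2 + 631/79·R3.
R4 ← R4 − 5625/158·R3.
R4 ← R4 / (-245969/45610).
R1 ← R1 + 6677/4561·R4.
R2 ← R2 − 10931/4561·R4.
R3 ← R3 − 2460/4561·R4.
Reading off the reduced rows gives x = -4, y = -2, z = -4, w = 1.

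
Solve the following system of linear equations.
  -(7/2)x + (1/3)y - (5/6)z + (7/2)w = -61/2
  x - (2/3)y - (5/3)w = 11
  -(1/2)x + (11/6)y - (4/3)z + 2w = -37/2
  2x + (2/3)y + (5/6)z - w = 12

no solution

Row-reduce:
R1 ← R1 / (-7/2).
R2 ← R2 − 1·R1.
R3 ← R3 + 1/2·R1.
R4 ← R4 − 2·R1.
R2 ← R2 / (-4/7).
R1 ← R1 + 2/21·R2.
R3 ← R3 − 25/14·R2.
R4 ← R4 − 6/7·R2.
R3 ← R3 / (-47/24).
R1 ← R1 − 5/18·R3.
R2 ← R2 − 5/12·R3.
Row 4 reduces to 0 = -2, a contradiction. The system is inconsistent.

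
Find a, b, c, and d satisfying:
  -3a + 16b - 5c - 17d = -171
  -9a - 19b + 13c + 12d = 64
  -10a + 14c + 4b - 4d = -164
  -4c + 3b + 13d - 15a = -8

Row-reduce the augmented matrix:
R1 ← R1 / (-3).
R2 ← R2 + 9·R1.
R3 ← R3 + 10·R1.
R4 ← R4 + 15·R1.
R2 ← R2 / (-67).
R1 ← R1 + 16/3·R2.
R3 ← R3 + 148/3·R2.
R4 ← R4 + 77·R2.
R3 ← R3 / (2020/201).
R1 ← R1 + 113/201·R3.
R2 ← R2 + 28/67·R3.
R4 ← R4 + 749/67·R3.
R4 ← R4 / (32907/1010).
R1 ← R1 − 1013/1010·R4.
R2 ← R2 + 343/505·R4.
R3 ← R3 − 631/1010·R4.
Reading off the reduced rows gives a = 5, b = -6, c = -5, d = 5.

a = 5, b = -6, c = -5, d = 5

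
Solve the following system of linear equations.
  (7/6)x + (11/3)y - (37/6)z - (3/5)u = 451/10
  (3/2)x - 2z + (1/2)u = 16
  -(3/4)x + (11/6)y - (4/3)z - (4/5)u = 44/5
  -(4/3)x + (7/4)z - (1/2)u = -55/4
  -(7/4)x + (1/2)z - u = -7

x = 6, y = 1, z = -5, u = -6

Row-reduce the augmented matrix:
R1 ← R1 / (7/6).
R2 ← R2 − 3/2·R1.
R3 ← R3 + 3/4·R1.
R4 ← R4 + 4/3·R1.
R5 ← R5 + 7/4·R1.
R2 ← R2 / (-33/7).
R1 ← R1 − 22/7·R2.
R3 ← R3 − 88/21·R2.
R4 ← R4 − 88/21·R2.
R5 ← R5 − 11/2·R2.
R3 ← R3 / (-1/36).
R1 ← R1 + 4/3·R3.
R2 ← R2 + 83/66·R3.
R4 ← R4 + 1/36·R3.
R5 ← R5 + 11/6·R3.
Swap R4 and R5.
R4 ← R4 / (13/4).
R1 ← R1 − 3·R4.
R2 ← R2 − 247/110·R4.
R3 ← R3 − 2·R4.
R5 reduces to 0 = 0, so the extra equation is consistent.
Reading off the reduced rows gives x = 6, y = 1, z = -5, u = -6.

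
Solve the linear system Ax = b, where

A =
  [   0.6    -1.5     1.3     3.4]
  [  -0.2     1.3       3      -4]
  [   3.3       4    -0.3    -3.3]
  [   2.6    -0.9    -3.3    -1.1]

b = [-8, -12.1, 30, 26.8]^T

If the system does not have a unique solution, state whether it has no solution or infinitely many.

x_1 = 5, x_2 = 3, x_3 = -5, x_4 = 0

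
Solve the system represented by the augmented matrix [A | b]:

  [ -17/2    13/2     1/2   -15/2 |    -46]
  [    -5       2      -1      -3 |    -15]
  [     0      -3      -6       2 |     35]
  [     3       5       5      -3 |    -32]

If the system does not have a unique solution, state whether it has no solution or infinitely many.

Row-reduce:
R1 ← R1 / (-17/2).
R2 ← R2 + 5·R1.
R4 ← R4 − 3·R1.
R2 ← R2 / (-31/17).
R1 ← R1 + 13/17·R2.
R3 ← R3 + 3·R2.
R4 ← R4 − 124/17·R2.
R3 ← R3 / (-120/31).
R1 ← R1 − 15/31·R3.
R2 ← R2 − 22/31·R3.
Rank is 3 with 4 unknowns, leaving x_4 free.

infinitely many solutions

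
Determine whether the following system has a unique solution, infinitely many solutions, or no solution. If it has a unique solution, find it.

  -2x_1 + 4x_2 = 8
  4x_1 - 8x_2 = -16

Row-reduce:
R1 ← R1 / (-2).
R2 ← R2 − 4·R1.
Rank is 1 with 2 unknowns, leaving x_2 free.

infinitely many solutions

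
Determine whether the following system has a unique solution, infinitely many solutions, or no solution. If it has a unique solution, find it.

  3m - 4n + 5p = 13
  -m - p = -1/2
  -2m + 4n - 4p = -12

Row-reduce:
R1 ← R1 / (3).
R2 ← R2 + 1·R1.
R3 ← R3 + 2·R1.
R2 ← R2 / (-4/3).
R1 ← R1 + 4/3·R2.
R3 ← R3 − 4/3·R2.
Row 3 reduces to 0 = 1/2, a contradiction. The system is inconsistent.

no solution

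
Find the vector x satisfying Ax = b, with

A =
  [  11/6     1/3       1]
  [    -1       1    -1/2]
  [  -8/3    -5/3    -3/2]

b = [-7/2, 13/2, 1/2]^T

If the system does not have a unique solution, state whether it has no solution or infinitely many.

infinitely many solutions

Row-reduce:
R1 ← R1 / (11/6).
R2 ← R2 + 1·R1.
R3 ← R3 + 8/3·R1.
R2 ← R2 / (13/11).
R1 ← R1 − 2/11·R2.
R3 ← R3 + 13/11·R2.
Rank is 2 with 3 unknowns, leaving x_3 free.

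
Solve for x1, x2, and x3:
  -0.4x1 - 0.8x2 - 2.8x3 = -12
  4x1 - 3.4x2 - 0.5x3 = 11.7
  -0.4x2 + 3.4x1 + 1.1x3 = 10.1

Row-reduce the augmented matrix:
R1 ← R1 / (-2/5).
R2 ← R2 − 4·R1.
R3 ← R3 − 17/5·R1.
R2 ← R2 / (-57/5).
R1 ← R1 − 2·R2.
R3 ← R3 + 36/5·R2.
R3 ← R3 / (-47/10).
R1 ← R1 − 2·R3.
R2 ← R2 − 5/2·R3.
Reading off the reduced rows gives x1 = 1, x2 = -3, x3 = 5.

x1 = 1, x2 = -3, x3 = 5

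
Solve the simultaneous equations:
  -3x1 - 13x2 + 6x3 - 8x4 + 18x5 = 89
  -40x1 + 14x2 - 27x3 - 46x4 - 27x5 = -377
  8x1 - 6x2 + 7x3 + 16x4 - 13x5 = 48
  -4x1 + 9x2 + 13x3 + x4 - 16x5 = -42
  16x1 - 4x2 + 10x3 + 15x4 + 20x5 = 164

no solution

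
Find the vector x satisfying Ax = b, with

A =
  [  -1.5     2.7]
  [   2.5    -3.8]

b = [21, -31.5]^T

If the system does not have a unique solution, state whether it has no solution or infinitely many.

x_1 = -5, x_2 = 5

Row-reduce the augmented matrix:
R1 ← R1 / (-3/2).
R2 ← R2 − 5/2·R1.
R2 ← R2 / (7/10).
R1 ← R1 + 9/5·R2.
Reading off the reduced rows gives x_1 = -5, x_2 = 5.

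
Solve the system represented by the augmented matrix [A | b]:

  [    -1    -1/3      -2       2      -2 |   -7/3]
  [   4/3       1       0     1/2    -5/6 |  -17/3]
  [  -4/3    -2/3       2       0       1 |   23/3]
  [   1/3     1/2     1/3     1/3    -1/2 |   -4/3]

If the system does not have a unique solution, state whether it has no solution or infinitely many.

Row-reduce:
R1 ← R1 / (-1).
R2 ← R2 − 4/3·R1.
R3 ← R3 + 4/3·R1.
R4 ← R4 − 1/3·R1.
R2 ← R2 / (5/9).
R1 ← R1 − 1/3·R2.
R3 ← R3 + 2/9·R2.
R4 ← R4 − 7/18·R2.
R3 ← R3 / (18/5).
R1 ← R1 − 18/5·R3.
R2 ← R2 + 24/5·R3.
R4 ← R4 − 23/15·R3.
R4 ← R4 / (-67/108).
R1 ← R1 + 5/2·R4.
R2 ← R2 − 23/6·R4.
R3 ← R3 + 7/18·R4.
Rank is 4 with 5 unknowns, leaving x_5 free.

infinitely many solutions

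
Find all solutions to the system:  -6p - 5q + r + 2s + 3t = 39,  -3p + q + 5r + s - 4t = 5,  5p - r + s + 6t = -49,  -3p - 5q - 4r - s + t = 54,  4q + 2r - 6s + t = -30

p = -6, q = -4, r = -5, s = 0, t = -4

Row-reduce the augmented matrix:
R1 ← R1 / (-6).
R2 ← R2 + 3·R1.
R3 ← R3 − 5·R1.
R4 ← R4 + 3·R1.
R2 ← R2 / (7/2).
R1 ← R1 − 5/6·R2.
R3 ← R3 + 25/6·R2.
R4 ← R4 + 5/2·R2.
R5 ← R5 − 4·R2.
R3 ← R3 / (109/21).
R1 ← R1 + 26/21·R3.
R2 ← R2 − 9/7·R3.
R4 ← R4 + 9/7·R3.
R5 ← R5 + 22/7·R3.
R4 ← R4 / (-146/109).
R1 ← R1 − 33/109·R4.
R2 ← R2 + 72/109·R4.
R3 ← R3 − 56/109·R4.
R5 ← R5 + 478/109·R4.
R5 ← R5 / (1561/73).
R1 ← R1 − 28/73·R5.
R2 ← R2 + 8/73·R5.
R3 ← R3 + 83/73·R5.
R4 ← R4 − 215/73·R5.
Reading off the reduced rows gives p = -6, q = -4, r = -5, s = 0, t = -4.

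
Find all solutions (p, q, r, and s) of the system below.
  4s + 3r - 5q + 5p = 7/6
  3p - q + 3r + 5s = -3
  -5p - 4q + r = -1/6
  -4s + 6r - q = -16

p = 1/3, q = -1, r = -5/2, s = 1/2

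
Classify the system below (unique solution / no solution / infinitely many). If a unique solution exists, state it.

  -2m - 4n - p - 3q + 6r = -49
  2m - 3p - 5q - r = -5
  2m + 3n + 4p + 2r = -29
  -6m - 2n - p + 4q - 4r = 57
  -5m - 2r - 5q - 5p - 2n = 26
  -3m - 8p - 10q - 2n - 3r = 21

Row-reduce the augmented matrix:
R1 ← R1 / (-2).
R2 ← R2 − 2·R1.
R3 ← R3 − 2·R1.
R4 ← R4 + 6·R1.
R5 ← R5 + 5·R1.
R6 ← R6 + 3·R1.
R2 ← R2 / (-4).
R1 ← R1 − 2·R2.
R3 ← R3 + 1·R2.
R4 ← R4 − 10·R2.
R5 ← R5 − 8·R2.
R6 ← R6 − 4·R2.
R3 ← R3 / (4).
R1 ← R1 + 3/2·R3.
R2 ← R2 − 1·R3.
R4 ← R4 + 8·R3.
R5 ← R5 + 21/2·R3.
R6 ← R6 + 21/2·R3.
R4 ← R4 / (-9).
R1 ← R1 + 23/8·R4.
R2 ← R2 − 9/4·R4.
R3 ← R3 + 1/4·R4.
R5 ← R5 + 129/8·R4.
R6 ← R6 + 129/8·R4.
R5 ← R5 / (341/96).
R1 ← R1 − 217/288·R5.
R2 ← R2 + 31/16·R5.
R3 ← R3 − 227/144·R5.
R4 ← R4 + 4/9·R5.
R6 ← R6 − 341/96·R5.
R6 reduces to 0 = 0, so the extra equation is consistent.
Reading off the reduced rows gives m = -3, n = 3, p = -5, q = 4, r = -6.

m = -3, n = 3, p = -5, q = 4, r = -6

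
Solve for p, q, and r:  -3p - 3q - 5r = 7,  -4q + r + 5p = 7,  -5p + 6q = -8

Row-reduce the augmented matrix:
R1 ← R1 / (-3).
R2 ← R2 − 5·R1.
R3 ← R3 + 5·R1.
R2 ← R2 / (-9).
R1 ← R1 − 1·R2.
R3 ← R3 − 11·R2.
R3 ← R3 / (-17/27).
R1 ← R1 − 23/27·R3.
R2 ← R2 − 22/27·R3.
Reading off the reduced rows gives p = 4, q = 2, r = -5.

p = 4, q = 2, r = -5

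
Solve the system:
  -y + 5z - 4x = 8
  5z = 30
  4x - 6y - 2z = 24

x = 6, y = -2, z = 6

Row-reduce the augmented matrix:
R1 ← R1 / (-4).
R3 ← R3 − 4·R1.
Swap R2 and R3.
R2 ← R2 / (-7).
R1 ← R1 − 1/4·R2.
R3 ← R3 / (5).
R1 ← R1 + 8/7·R3.
R2 ← R2 + 3/7·R3.
Reading off the reduced rows gives x = 6, y = -2, z = 6.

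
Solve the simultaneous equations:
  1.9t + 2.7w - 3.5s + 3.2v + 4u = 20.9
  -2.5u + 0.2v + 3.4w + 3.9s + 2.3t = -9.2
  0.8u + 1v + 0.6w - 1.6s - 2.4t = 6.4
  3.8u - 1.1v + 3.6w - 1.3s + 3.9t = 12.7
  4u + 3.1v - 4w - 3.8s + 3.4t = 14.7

Row-reduce the augmented matrix:
R1 ← R1 / (4).
R2 ← R2 + 5/2·R1.
R3 ← R3 − 4/5·R1.
R4 ← R4 − 19/5·R1.
R5 ← R5 − 4·R1.
R2 ← R2 / (11/5).
R1 ← R1 − 4/5·R2.
R3 ← R3 − 9/25·R2.
R4 ← R4 + 207/50·R2.
R5 ← R5 + 1/10·R2.
R3 ← R3 / (-309/400).
R1 ← R1 + 47/40·R3.
R2 ← R2 − 37/16·R3.
R4 ← R4 − 8487/800·R3.
R5 ← R5 + 207/32·R3.
R4 ← R4 / (-62091/5665).
R1 ← R1 − 337/1133·R4.
R2 ← R2 + 3121/1133·R4.
R3 ← R3 − 1731/1133·R4.
R5 ← R5 − 109457/11330·R4.
R5 ← R5 / (-1993763/620910).
R1 ← R1 − 204251/62091·R5.
R2 ← R2 − 58591/62091·R5.
R3 ← R3 + 6001/6899·R5.
R4 ← R4 − 211628/62091·R5.
Reading off the reduced rows gives u = 2, v = 1, w = 1, s = -2, t = 0.

u = 2, v = 1, w = 1, s = -2, t = 0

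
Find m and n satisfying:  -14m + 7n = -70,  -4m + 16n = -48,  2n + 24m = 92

m = 4, n = -2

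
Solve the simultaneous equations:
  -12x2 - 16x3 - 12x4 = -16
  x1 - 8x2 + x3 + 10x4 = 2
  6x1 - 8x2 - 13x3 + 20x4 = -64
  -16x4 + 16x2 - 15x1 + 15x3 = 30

Row-reduce the augmented matrix:
Swap R1 and R2.
R3 ← R3 − 6·R1.
R4 ← R4 + 15·R1.
R2 ← R2 / (-12).
R1 ← R1 + 8·R2.
R3 ← R3 − 40·R2.
R4 ← R4 + 104·R2.
R3 ← R3 / (-217/3).
R1 ← R1 − 35/3·R3.
R2 ← R2 − 4/3·R3.
R4 ← R4 − 506/3·R3.
R4 ← R4 / (11166/217).
R1 ← R1 − 158/31·R4.
R2 ← R2 + 103/217·R4.
R3 ← R3 − 240/217·R4.
Reading off the reduced rows gives x1 = 2, x2 = -2, x3 = 4, x4 = -2.

x1 = 2, x2 = -2, x3 = 4, x4 = -2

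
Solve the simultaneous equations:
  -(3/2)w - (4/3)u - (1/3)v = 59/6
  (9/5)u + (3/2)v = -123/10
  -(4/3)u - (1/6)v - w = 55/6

Row-reduce the augmented matrix:
R1 ← R1 / (-4/3).
R2 ← R2 − 9/5·R1.
R3 ← R3 + 4/3·R1.
R2 ← R2 / (21/20).
R1 ← R1 − 1/4·R2.
R3 ← R3 − 1/6·R2.
R3 ← R3 / (23/28).
R1 ← R1 − 45/28·R3.
R2 ← R2 + 27/14·R3.
Reading off the reduced rows gives u = -6, v = -1, w = -1.

u = -6, v = -1, w = -1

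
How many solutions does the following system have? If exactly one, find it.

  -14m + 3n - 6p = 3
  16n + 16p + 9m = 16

Row-reduce:
R1 ← R1 / (-14).
R2 ← R2 − 9·R1.
R2 ← R2 / (251/14).
R1 ← R1 + 3/14·R2.
Rank is 2 with 3 unknowns, leaving p free.

infinitely many solutions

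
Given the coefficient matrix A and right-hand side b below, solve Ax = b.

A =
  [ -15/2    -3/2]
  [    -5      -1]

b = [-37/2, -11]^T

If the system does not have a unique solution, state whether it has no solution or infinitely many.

no solution

Row-reduce:
R1 ← R1 / (-15/2).
R2 ← R2 + 5·R1.
Row 2 reduces to 0 = 4/3, a contradiction. The system is inconsistent.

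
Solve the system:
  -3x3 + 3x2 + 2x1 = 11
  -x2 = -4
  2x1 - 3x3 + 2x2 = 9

Row-reduce:
R1 ← R1 / (2).
R3 ← R3 − 2·R1.
R2 ← R2 / (-1).
R1 ← R1 − 3/2·R2.
R3 ← R3 + 1·R2.
Row 3 reduces to 0 = 2, a contradiction. The system is inconsistent.

no solution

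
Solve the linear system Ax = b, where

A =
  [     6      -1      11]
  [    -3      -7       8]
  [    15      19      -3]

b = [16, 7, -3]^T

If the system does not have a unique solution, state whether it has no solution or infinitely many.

x_1 = 7/3, x_2 = -2, x_3 = 0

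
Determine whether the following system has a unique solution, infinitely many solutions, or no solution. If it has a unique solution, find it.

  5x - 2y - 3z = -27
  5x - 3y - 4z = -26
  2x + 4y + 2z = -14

Row-reduce the augmented matrix:
R1 ← R1 / (5).
R2 ← R2 − 5·R1.
R3 ← R3 − 2·R1.
R2 ← R2 / (-1).
R1 ← R1 + 2/5·R2.
R3 ← R3 − 24/5·R2.
R3 ← R3 / (-8/5).
R1 ← R1 + 1/5·R3.
R2 ← R2 − 1·R3.
Reading off the reduced rows gives x = -6, y = 0, z = -1.

x = -6, y = 0, z = -1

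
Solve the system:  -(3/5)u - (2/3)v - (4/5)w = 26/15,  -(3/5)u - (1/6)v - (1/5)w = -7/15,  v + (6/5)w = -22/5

Row-reduce:
R1 ← R1 / (-3/5).
R2 ← R2 + 3/5·R1.
R2 ← R2 / (1/2).
R1 ← R1 − 10/9·R2.
R3 ← R3 − 1·R2.
Rank is 2 with 3 unknowns, leaving w free.

infinitely many solutions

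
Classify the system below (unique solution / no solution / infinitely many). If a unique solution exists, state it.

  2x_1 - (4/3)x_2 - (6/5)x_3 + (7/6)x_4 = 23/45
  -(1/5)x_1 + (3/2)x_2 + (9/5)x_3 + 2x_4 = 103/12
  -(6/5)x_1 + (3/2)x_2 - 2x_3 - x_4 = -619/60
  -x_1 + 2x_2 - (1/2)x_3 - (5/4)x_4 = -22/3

Row-reduce the augmented matrix:
R1 ← R1 / (2).
R2 ← R2 + 1/5·R1.
R3 ← R3 + 6/5·R1.
R4 ← R4 + 1·R1.
R2 ← R2 / (41/30).
R1 ← R1 + 2/3·R2.
R3 ← R3 − 7/10·R2.
R4 ← R4 − 4/3·R2.
R3 ← R3 / (-734/205).
R1 ← R1 − 9/41·R3.
R2 ← R2 − 252/205·R3.
R4 ← R4 + 1123/410·R3.
R4 ← R4 / (-9823/5872).
R1 ← R1 − 4495/2936·R4.
R2 ← R2 − 394/367·R4.
R3 ← R3 − 1135/2936·R4.
Reading off the reduced rows gives x_1 = -1/2, x_2 = -3/2, x_3 = 3, x_4 = 8/3.

x_1 = -1/2, x_2 = -3/2, x_3 = 3, x_4 = 8/3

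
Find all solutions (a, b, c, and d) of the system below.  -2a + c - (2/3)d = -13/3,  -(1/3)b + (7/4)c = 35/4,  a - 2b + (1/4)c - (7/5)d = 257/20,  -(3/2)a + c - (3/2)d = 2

Row-reduce the augmented matrix:
R1 ← R1 / (-2).
R3 ← R3 − 1·R1.
R4 ← R4 + 3/2·R1.
R2 ← R2 / (-1/3).
R3 ← R3 + 2·R2.
R3 ← R3 / (-39/4).
R1 ← R1 + 1/2·R3.
R2 ← R2 + 21/4·R3.
R4 ← R4 − 1/4·R3.
R4 ← R4 / (-47/45).
R1 ← R1 − 19/45·R4.
R2 ← R2 − 14/15·R4.
R3 ← R3 − 8/45·R4.
Reading off the reduced rows gives a = 6, b = 0, c = 5, d = -4.

a = 6, b = 0, c = 5, d = -4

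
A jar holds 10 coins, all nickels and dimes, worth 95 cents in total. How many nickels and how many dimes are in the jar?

nickels: 1, dimes: 9

Let n = nickels, d = dimes.
  n + d = 10
  10d + 5n = 95
From equation 1: n = 10 − d.
Substitute into equation 2 and solve: d = 9.
Then n = 1.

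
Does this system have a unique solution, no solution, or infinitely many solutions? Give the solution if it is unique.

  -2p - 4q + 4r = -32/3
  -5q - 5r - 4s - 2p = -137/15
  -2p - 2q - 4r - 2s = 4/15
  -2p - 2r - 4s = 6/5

p = -2, q = 8/3, r = -1, s = 6/5

Row-reduce the augmented matrix:
R1 ← R1 / (-2).
R2 ← R2 + 2·R1.
R3 ← R3 + 2·R1.
R4 ← R4 + 2·R1.
R2 ← R2 / (-1).
R1 ← R1 − 2·R2.
R3 ← R3 − 2·R2.
R4 ← R4 − 4·R2.
R3 ← R3 / (-26).
R1 ← R1 + 20·R3.
R2 ← R2 − 9·R3.
R4 ← R4 + 42·R3.
R4 ← R4 / (-50/13).
R1 ← R1 + 4/13·R4.
R2 ← R2 − 7/13·R4.
R3 ← R3 − 5/13·R4.
Reading off the reduced rows gives p = -2, q = 8/3, r = -1, s = 6/5.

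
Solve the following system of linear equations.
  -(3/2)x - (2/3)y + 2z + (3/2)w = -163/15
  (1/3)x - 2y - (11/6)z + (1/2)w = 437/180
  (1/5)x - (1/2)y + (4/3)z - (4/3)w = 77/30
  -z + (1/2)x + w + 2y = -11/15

x = 7/3, y = -1/5, z = -3/2, w = -3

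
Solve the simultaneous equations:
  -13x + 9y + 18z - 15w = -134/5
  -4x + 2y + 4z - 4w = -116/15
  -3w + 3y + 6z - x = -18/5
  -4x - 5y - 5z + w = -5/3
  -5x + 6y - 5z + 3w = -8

x = 1, y = -2/3, z = 2/5, w = 1

Row-reduce the augmented matrix:
R1 ← R1 / (-13).
R2 ← R2 + 4·R1.
R3 ← R3 + 1·R1.
R4 ← R4 + 4·R1.
R5 ← R5 + 5·R1.
R2 ← R2 / (-10/13).
R1 ← R1 + 9/13·R2.
R3 ← R3 − 30/13·R2.
R4 ← R4 + 101/13·R2.
R5 ← R5 − 33/13·R2.
Swap R3 and R4.
R3 ← R3 / (5).
R2 ← R2 − 2·R3.
R5 ← R5 + 17·R3.
Swap R4 and R5.
R4 ← R4 / (219/25).
R1 ← R1 − 3/5·R4.
R2 ← R2 + 14/25·R4.
R3 ← R3 + 3/25·R4.
R5 reduces to 0 = 0, so the extra equation is consistent.
Reading off the reduced rows gives x = 1, y = -2/3, z = 2/5, w = 1.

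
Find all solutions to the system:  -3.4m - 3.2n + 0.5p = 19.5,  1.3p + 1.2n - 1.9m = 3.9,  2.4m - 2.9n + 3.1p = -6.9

Row-reduce the augmented matrix:
R1 ← R1 / (-17/5).
R2 ← R2 + 19/10·R1.
R3 ← R3 − 12/5·R1.
R2 ← R2 / (254/85).
R1 ← R1 − 16/17·R2.
R3 ← R3 + 877/170·R2.
R3 ← R3 / (52983/10160).
R1 ← R1 + 119/254·R3.
R2 ← R2 − 347/1016·R3.
Reading off the reduced rows gives m = -4, n = -2, p = -1.

m = -4, n = -2, p = -1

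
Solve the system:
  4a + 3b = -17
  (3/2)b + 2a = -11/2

no solution

Row-reduce:
R1 ← R1 / (4).
R2 ← R2 − 2·R1.
Row 2 reduces to 0 = 3, a contradiction. The system is inconsistent.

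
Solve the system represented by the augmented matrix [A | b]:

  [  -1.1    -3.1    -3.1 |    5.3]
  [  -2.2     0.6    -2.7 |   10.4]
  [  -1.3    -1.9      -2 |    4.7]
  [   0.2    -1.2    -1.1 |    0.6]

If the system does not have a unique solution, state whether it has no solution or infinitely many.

x_1 = -2, x_2 = 1, x_3 = -2

Row-reduce the augmented matrix:
R1 ← R1 / (-11/10).
R2 ← R2 + 11/5·R1.
R3 ← R3 + 13/10·R1.
R4 ← R4 − 1/5·R1.
R2 ← R2 / (34/5).
R1 ← R1 − 31/11·R2.
R3 ← R3 − 97/55·R2.
R4 ← R4 + 97/55·R2.
R3 ← R3 / (257/340).
R1 ← R1 − 93/68·R3.
R2 ← R2 − 35/68·R3.
R4 ← R4 + 257/340·R3.
R4 reduces to 0 = 0, so the extra equation is consistent.
Reading off the reduced rows gives x_1 = -2, x_2 = 1, x_3 = -2.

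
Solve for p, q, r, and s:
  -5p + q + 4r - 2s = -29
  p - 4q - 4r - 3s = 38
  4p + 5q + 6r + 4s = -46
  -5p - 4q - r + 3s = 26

p = 1, q = -6, r = -4, s = 1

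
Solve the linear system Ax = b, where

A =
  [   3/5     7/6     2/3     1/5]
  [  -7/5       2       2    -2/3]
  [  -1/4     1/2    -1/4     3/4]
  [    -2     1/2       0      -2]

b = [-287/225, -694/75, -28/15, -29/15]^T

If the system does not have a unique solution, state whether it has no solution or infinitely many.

Row-reduce the augmented matrix:
R1 ← R1 / (3/5).
R2 ← R2 + 7/5·R1.
R3 ← R3 + 1/4·R1.
R4 ← R4 + 2·R1.
R2 ← R2 / (85/18).
R1 ← R1 − 35/18·R2.
R3 ← R3 − 71/72·R2.
R4 ← R4 − 79/18·R2.
R3 ← R3 / (-243/340).
R1 ← R1 + 6/17·R3.
R2 ← R2 − 64/85·R3.
R4 ← R4 + 92/85·R3.
R4 ← R4 / (-9013/3645).
R1 ← R1 + 4/243·R4.
R2 ← R2 − 3206/3645·R4.
R3 ← R3 + 4463/3645·R4.
Reading off the reduced rows gives x_1 = 14/5, x_2 = -2/3, x_3 = -8/3, x_4 = -2.

x_1 = 14/5, x_2 = -2/3, x_3 = -8/3, x_4 = -2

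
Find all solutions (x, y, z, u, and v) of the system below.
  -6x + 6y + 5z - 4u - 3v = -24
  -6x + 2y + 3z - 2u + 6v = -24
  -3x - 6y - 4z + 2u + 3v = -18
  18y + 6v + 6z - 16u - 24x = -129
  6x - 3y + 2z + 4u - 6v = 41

no solution

Row-reduce:
R1 ← R1 / (-6).
R2 ← R2 + 6·R1.
R3 ← R3 + 3·R1.
R4 ← R4 + 24·R1.
R5 ← R5 − 6·R1.
R2 ← R2 / (-4).
R1 ← R1 + 1·R2.
R3 ← R3 + 9·R2.
R4 ← R4 + 6·R2.
R5 ← R5 − 3·R2.
R3 ← R3 / (-2).
R1 ← R1 + 1/3·R3.
R2 ← R2 − 1/2·R3.
R4 ← R4 + 11·R3.
R5 ← R5 − 11/2·R3.
R4 ← R4 / (-1/4).
R1 ← R1 − 1/4·R4.
R2 ← R2 + 5/8·R4.
R3 ← R3 − 1/4·R4.
R5 ← R5 − 1/8·R4.
Row 5 reduces to 0 = 1/2, a contradiction. The system is inconsistent.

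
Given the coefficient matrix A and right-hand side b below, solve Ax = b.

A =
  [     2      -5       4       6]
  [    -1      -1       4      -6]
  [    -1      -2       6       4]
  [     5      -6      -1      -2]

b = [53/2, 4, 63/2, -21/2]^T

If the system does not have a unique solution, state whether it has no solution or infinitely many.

Row-reduce the augmented matrix:
R1 ← R1 / (2).
R2 ← R2 + 1·R1.
R3 ← R3 + 1·R1.
R4 ← R4 − 5·R1.
R2 ← R2 / (-7/2).
R1 ← R1 + 5/2·R2.
R3 ← R3 + 9/2·R2.
R4 ← R4 − 13/2·R2.
R3 ← R3 / (2/7).
R1 ← R1 + 16/7·R3.
R2 ← R2 + 12/7·R3.
R4 ← R4 − 1/7·R3.
R4 ← R4 / (-28).
R1 ← R1 − 92·R4.
R2 ← R2 − 66·R4.
R3 ← R3 − 38·R4.
Reading off the reduced rows gives x_1 = -5/2, x_2 = -3/2, x_3 = 3, x_4 = 2.

x_1 = -5/2, x_2 = -3/2, x_3 = 3, x_4 = 2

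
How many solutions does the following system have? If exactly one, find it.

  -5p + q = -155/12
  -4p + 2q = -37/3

p = 9/4, q = -5/3

From equation 1: q = -155/12 + 5·p.
Substitute into equation 2 and solve: p = 9/4.
Then q = -5/3.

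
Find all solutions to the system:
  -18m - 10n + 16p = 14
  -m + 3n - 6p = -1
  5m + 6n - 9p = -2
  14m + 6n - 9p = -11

Row-reduce:
R1 ← R1 / (-18).
R2 ← R2 + 1·R1.
R3 ← R3 − 5·R1.
R4 ← R4 − 14·R1.
R2 ← R2 / (32/9).
R1 ← R1 − 5/9·R2.
R3 ← R3 − 29/9·R2.
R4 ← R4 + 16/9·R2.
R3 ← R3 / (27/16).
R1 ← R1 − 3/16·R3.
R2 ← R2 + 31/16·R3.
Row 4 reduces to 0 = -1, a contradiction. The system is inconsistent.

no solution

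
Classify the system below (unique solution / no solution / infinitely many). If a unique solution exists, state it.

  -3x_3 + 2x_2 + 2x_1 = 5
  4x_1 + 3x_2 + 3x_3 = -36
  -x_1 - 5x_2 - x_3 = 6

Row-reduce the augmented matrix:
R1 ← R1 / (2).
R2 ← R2 − 4·R1.
R3 ← R3 + 1·R1.
R2 ← R2 / (-1).
R1 ← R1 − 1·R2.
R3 ← R3 + 4·R2.
R3 ← R3 / (-77/2).
R1 ← R1 − 15/2·R3.
R2 ← R2 + 9·R3.
Reading off the reduced rows gives x_1 = -6, x_2 = 1, x_3 = -5.

x_1 = -6, x_2 = 1, x_3 = -5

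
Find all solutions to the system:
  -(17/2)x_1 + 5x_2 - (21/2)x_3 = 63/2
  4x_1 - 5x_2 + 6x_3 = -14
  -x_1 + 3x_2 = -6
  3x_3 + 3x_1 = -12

Row-reduce:
R1 ← R1 / (-17/2).
R2 ← R2 − 4·R1.
R3 ← R3 + 1·R1.
R4 ← R4 − 3·R1.
R2 ← R2 / (-45/17).
R1 ← R1 + 10/17·R2.
R3 ← R3 − 41/17·R2.
R4 ← R4 − 30/17·R2.
R3 ← R3 / (11/5).
R1 ← R1 − 1·R3.
R2 ← R2 + 2/5·R3.
Row 4 reduces to 0 = -1/3, a contradiction. The system is inconsistent.

no solution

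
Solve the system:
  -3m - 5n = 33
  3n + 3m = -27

m = -6, n = -3

Row-reduce the augmented matrix:
R1 ← R1 / (-3).
R2 ← R2 − 3·R1.
R2 ← R2 / (-2).
R1 ← R1 − 5/3·R2.
Reading off the reduced rows gives m = -6, n = -3.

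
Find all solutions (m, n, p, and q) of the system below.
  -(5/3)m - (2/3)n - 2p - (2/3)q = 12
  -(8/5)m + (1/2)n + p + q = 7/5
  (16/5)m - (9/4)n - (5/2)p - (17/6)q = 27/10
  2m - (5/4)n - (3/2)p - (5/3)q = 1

infinitely many solutions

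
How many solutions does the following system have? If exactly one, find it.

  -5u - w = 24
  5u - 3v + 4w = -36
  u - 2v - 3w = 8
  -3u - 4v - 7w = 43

Row-reduce:
R1 ← R1 / (-5).
R2 ← R2 − 5·R1.
R3 ← R3 − 1·R1.
R4 ← R4 + 3·R1.
R2 ← R2 / (-3).
R3 ← R3 + 2·R2.
R4 ← R4 + 4·R2.
R3 ← R3 / (-26/5).
R1 ← R1 − 1/5·R3.
R2 ← R2 + 1·R3.
R4 ← R4 + 52/5·R3.
Row 4 reduces to 0 = 3, a contradiction. The system is inconsistent.

no solution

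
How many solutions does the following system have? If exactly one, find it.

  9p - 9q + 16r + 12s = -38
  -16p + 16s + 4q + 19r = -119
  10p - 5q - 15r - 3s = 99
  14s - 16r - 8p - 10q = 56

p = 4, q = 2, r = -5, s = 2

Row-reduce the augmented matrix:
R1 ← R1 / (9).
R2 ← R2 + 16·R1.
R3 ← R3 − 10·R1.
R4 ← R4 + 8·R1.
R2 ← R2 / (-12).
R1 ← R1 + 1·R2.
R3 ← R3 − 5·R2.
R4 ← R4 + 18·R2.
R3 ← R3 / (-1405/108).
R1 ← R1 + 235/108·R3.
R2 ← R2 + 427/108·R3.
R4 ← R4 + 1313/18·R3.
R4 ← R4 / (-37896/1405).
R1 ← R1 + 463/281·R4.
R2 ← R2 + 4039/1405·R4.
R3 ← R3 − 84/1405·R4.
Reading off the reduced rows gives p = 4, q = 2, r = -5, s = 2.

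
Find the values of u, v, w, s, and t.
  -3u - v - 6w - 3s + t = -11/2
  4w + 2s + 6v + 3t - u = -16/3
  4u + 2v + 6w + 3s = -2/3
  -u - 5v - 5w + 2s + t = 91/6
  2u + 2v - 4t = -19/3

u = -8/3, v = -5/2, w = 1, s = 3, t = -1

Row-reduce the augmented matrix:
R1 ← R1 / (-3).
R2 ← R2 + 1·R1.
R3 ← R3 − 4·R1.
R4 ← R4 + 1·R1.
R5 ← R5 − 2·R1.
R2 ← R2 / (19/3).
R1 ← R1 − 1/3·R2.
R3 ← R3 − 2/3·R2.
R4 ← R4 + 14/3·R2.
R5 ← R5 − 4/3·R2.
R3 ← R3 / (-50/19).
R1 ← R1 − 32/19·R3.
R2 ← R2 − 18/19·R3.
R4 ← R4 − 27/19·R3.
R5 ← R5 + 100/19·R3.
R4 ← R4 / (9/2).
R3 ← R3 − 1/2·R4.
R5 ← R5 / (-6).
R1 ← R1 − 1/5·R5.
R2 ← R2 − 4/5·R5.
R3 ← R3 + 34/45·R5.
R4 ← R4 − 32/45·R5.
Reading off the reduced rows gives u = -8/3, v = -5/2, w = 1, s = 3, t = -1.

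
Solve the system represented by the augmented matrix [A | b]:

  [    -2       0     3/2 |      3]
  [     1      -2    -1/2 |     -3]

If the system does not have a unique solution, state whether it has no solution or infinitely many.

Row-reduce:
R1 ← R1 / (-2).
R2 ← R2 − 1·R1.
R2 ← R2 / (-2).
Rank is 2 with 3 unknowns, leaving x_3 free.

infinitely many solutions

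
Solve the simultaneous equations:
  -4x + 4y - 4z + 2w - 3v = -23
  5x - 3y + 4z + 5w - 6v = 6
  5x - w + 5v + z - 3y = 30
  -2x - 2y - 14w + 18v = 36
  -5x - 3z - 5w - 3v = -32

no solution

Row-reduce:
R1 ← R1 / (-4).
R2 ← R2 − 5·R1.
R3 ← R3 − 5·R1.
R4 ← R4 + 2·R1.
R5 ← R5 + 5·R1.
R2 ← R2 / (2).
R1 ← R1 + 1·R2.
R3 ← R3 − 2·R2.
R4 ← R4 + 4·R2.
R5 ← R5 + 5·R2.
R3 ← R3 / (-3).
R1 ← R1 − 1/2·R3.
R2 ← R2 + 1/2·R3.
R5 ← R5 + 1/2·R3.
Swap R4 and R5.
R4 ← R4 / (49/4).
R1 ← R1 − 9/4·R4.
R2 ← R2 − 19/4·R4.
R3 ← R3 − 2·R4.
Row 5 reduces to 0 = 2, a contradiction. The system is inconsistent.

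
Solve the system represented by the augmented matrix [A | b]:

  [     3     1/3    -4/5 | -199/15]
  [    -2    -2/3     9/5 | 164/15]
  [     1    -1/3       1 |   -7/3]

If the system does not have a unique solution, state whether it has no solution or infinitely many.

Row-reduce:
R1 ← R1 / (3).
R2 ← R2 + 2·R1.
R3 ← R3 − 1·R1.
R2 ← R2 / (-4/9).
R1 ← R1 − 1/9·R2.
R3 ← R3 + 4/9·R2.
Rank is 2 with 3 unknowns, leaving x_3 free.

infinitely many solutions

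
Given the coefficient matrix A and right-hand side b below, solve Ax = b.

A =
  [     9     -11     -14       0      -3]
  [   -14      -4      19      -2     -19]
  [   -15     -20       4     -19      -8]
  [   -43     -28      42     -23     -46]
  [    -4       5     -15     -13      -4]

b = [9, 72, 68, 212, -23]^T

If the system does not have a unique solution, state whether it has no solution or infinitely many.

infinitely many solutions

Row-reduce:
R1 ← R1 / (9).
R2 ← R2 + 14·R1.
R3 ← R3 + 15·R1.
R4 ← R4 + 43·R1.
R5 ← R5 + 4·R1.
R2 ← R2 / (-190/9).
R1 ← R1 + 11/9·R2.
R3 ← R3 + 115/3·R2.
R4 ← R4 + 725/9·R2.
R5 ← R5 − 1/9·R2.
R3 ← R3 / (-543/38).
R1 ← R1 + 53/38·R3.
R2 ← R2 − 5/38·R3.
R4 ← R4 + 543/38·R3.
R5 ← R5 + 807/38·R3.
Swap R4 and R5.
R4 ← R4 / (8896/905).
R1 ← R1 − 4387/2715·R4.
R2 ← R2 + 127/2715·R4.
R3 ← R3 − 584/543·R4.
Rank is 4 with 5 unknowns, leaving x_5 free.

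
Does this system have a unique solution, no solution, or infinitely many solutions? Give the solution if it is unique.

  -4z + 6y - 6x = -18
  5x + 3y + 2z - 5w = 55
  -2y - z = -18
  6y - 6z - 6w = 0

Row-reduce the augmented matrix:
R1 ← R1 / (-6).
R2 ← R2 − 5·R1.
R2 ← R2 / (8).
R1 ← R1 + 1·R2.
R3 ← R3 + 2·R2.
R4 ← R4 − 6·R2.
R3 ← R3 / (-4/3).
R1 ← R1 − 1/2·R3.
R2 ← R2 + 1/6·R3.
R4 ← R4 + 5·R3.
R4 ← R4 / (39/16).
R1 ← R1 + 35/32·R4.
R2 ← R2 + 15/32·R4.
R3 ← R3 − 15/16·R4.
Reading off the reduced rows gives x = 5, y = 6, z = 6, w = 0.

x = 5, y = 6, z = 6, w = 0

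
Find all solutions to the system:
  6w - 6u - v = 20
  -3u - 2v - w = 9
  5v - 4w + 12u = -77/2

Row-reduce:
R1 ← R1 / (-6).
R2 ← R2 + 3·R1.
R3 ← R3 − 12·R1.
R2 ← R2 / (-3/2).
R1 ← R1 − 1/6·R2.
R3 ← R3 − 3·R2.
Row 3 reduces to 0 = -1/2, a contradiction. The system is inconsistent.

no solution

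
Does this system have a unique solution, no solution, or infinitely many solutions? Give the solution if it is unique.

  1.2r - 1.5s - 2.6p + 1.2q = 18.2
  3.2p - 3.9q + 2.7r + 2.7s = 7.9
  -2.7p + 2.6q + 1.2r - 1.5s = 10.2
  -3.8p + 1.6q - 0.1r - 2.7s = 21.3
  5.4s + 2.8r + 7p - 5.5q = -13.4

p = -4, q = -6, r = 5, s = -6

Row-reduce the augmented matrix:
R1 ← R1 / (-13/5).
R2 ← R2 − 16/5·R1.
R3 ← R3 + 27/10·R1.
R4 ← R4 + 19/5·R1.
R5 ← R5 − 7·R1.
R2 ← R2 / (-63/26).
R1 ← R1 + 6/13·R2.
R3 ← R3 − 88/65·R2.
R4 ← R4 + 2/13·R2.
R5 ← R5 + 59/26·R2.
R3 ← R3 / (1201/525).
R1 ← R1 + 44/35·R3.
R2 ← R2 + 181/105·R3.
R4 ← R4 + 89/42·R3.
R5 ← R5 − 89/42·R3.
R4 ← R4 / (-3197/48040).
R1 ← R1 − 1701/2402·R4.
R2 ← R2 − 243/4804·R4.
R3 ← R3 − 1123/4804·R4.
R5 ← R5 − 3197/48040·R4.
R5 reduces to 0 = 0, so the extra equation is consistent.
Reading off the reduced rows gives p = -4, q = -6, r = 5, s = -6.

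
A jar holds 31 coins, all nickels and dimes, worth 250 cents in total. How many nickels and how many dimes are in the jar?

Let n = nickels, d = dimes.
  n + d = 31
  5n + 10d = 250
From equation 1: n = 31 − d.
Substitute into equation 2 and solve: d = 19.
Then n = 12.

nickels: 12, dimes: 19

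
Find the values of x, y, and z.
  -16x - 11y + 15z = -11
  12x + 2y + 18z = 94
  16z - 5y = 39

x = 1, y = 5, z = 4

Row-reduce the augmented matrix:
R1 ← R1 / (-16).
R2 ← R2 − 12·R1.
R2 ← R2 / (-25/4).
R1 ← R1 − 11/16·R2.
R3 ← R3 + 5·R2.
R3 ← R3 / (-37/5).
R1 ← R1 − 57/25·R3.
R2 ← R2 + 117/25·R3.
Reading off the reduced rows gives x = 1, y = 5, z = 4.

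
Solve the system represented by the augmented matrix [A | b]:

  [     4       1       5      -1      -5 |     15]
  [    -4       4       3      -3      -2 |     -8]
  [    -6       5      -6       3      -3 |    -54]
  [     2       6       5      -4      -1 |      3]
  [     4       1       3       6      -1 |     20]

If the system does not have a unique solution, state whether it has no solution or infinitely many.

x_1 = 1, x_2 = -3, x_3 = 5, x_4 = 1, x_5 = 2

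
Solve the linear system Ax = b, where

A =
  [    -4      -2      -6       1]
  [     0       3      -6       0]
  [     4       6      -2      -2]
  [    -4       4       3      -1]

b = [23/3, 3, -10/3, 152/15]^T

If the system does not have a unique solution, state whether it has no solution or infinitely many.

x_1 = -2, x_2 = 3/5, x_3 = -1/5, x_4 = -1/3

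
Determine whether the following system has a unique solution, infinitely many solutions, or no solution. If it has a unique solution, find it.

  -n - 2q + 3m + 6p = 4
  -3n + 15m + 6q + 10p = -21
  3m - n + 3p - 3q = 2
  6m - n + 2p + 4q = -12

Row-reduce:
R1 ← R1 / (3).
R2 ← R2 − 15·R1.
R3 ← R3 − 3·R1.
R4 ← R4 − 6·R1.
R2 ← R2 / (2).
R1 ← R1 + 1/3·R2.
R4 ← R4 − 1·R2.
R3 ← R3 / (-3).
R1 ← R1 + 4/3·R3.
R2 ← R2 + 10·R3.
Row 4 reduces to 0 = 1/2, a contradiction. The system is inconsistent.

no solution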